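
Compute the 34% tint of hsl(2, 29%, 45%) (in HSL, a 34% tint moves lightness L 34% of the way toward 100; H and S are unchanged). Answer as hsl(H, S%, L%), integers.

hsl(2, 29%, 64%)

L moves 34% from 45 toward 100: 45 + 18.7 = 63.7 → 64.
H and S are unchanged.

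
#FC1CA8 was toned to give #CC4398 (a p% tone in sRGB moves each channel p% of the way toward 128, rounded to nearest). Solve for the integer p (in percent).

#FC1CA8 is rgb(252, 28, 168); #CC4398 is rgb(204, 67, 152).
On the R channel (widest range): 204 ≈ 252 + (p/100)(128 − 252), so p ≈ 100×(204 − 252)/(128 − 252) = -4800/-124 = 38.71.
p = 39 reproduces all three channels after rounding.

39%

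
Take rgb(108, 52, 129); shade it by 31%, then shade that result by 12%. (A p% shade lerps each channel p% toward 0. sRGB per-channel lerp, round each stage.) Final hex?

#42204E

Per channel, c → c + 0.31(0 − c):
  R: 108 + 0.31×(0−108) = 108 − 33.48 = 74.52 → 75
  G: 52 + 0.31×(0−52) = 52 − 16.12 = 35.88 → 36
  B: 129 − 39.99 = 89.01 → 89
After the shade: rgb(75, 36, 89) = #4B2459.
A 12% shade moves each channel 12% toward 0:
  R: 75 − 9 = 66 → 66
  G: 36 − 4.32 = 31.68 → 32
  B: 89 + 0.12×(0−89) = 89 − 10.68 = 78.32 → 78
rgb(66, 32, 78) = #42204E.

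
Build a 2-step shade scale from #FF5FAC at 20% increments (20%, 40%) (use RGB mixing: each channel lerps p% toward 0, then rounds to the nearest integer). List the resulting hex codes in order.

#CC4C8A, #993967

#FF5FAC is rgb(255, 95, 172).
20%: (255 − 51 = 204→204, 95 − 19 = 76→76, 172 − 34.4 = 137.6→138) → #CC4C8A
40%: (255 − 102 = 153→153, 95 − 38 = 57→57, 172 − 68.8 = 103.2→103) → #993967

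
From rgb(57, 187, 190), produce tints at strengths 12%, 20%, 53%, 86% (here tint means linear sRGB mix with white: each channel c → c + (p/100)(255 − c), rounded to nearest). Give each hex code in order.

12%: (57 + 23.76 = 80.76→81, 187 + 8.16 = 195.16→195, 190 + 7.8 = 197.8→198) → #51c3c6
20%: (57 + 39.6 = 96.6→97, 187 + 13.6 = 200.6→201, 190 + 13 = 203→203) → #61c9cb
53%: (57 + 104.94 = 161.94→162, 187 + 36.04 = 223.04→223, 190 + 34.45 = 224.45→224) → #a2dfe0
86%: (57 + 170.28 = 227.28→227, 187 + 58.48 = 245.48→245, 190 + 55.9 = 245.9→246) → #e3f5f6

#51c3c6, #61c9cb, #a2dfe0, #e3f5f6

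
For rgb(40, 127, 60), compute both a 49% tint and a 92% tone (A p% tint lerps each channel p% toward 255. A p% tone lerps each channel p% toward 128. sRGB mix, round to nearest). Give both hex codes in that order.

#91be9c, #79807b

49% tint:
  R: 40 + 105.35 = 145.35 → 145
  G: 127 + 62.72 = 189.72 → 190
  B: 60 + 0.49×(255−60) = 60 + 95.55 = 155.55 → 156
  → #91be9c
92% tone:
  R: 40 + 0.92×(128−40) = 40 + 80.96 = 120.96 → 121
  G: 127 + 0.92 = 127.92 → 128
  B: 60 + 0.92×(128−60) = 60 + 62.56 = 122.56 → 123
  → #79807b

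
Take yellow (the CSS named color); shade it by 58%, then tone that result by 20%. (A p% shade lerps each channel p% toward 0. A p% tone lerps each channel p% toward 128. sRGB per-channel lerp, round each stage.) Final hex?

#6F6F1A

CSS yellow is rgb(255, 255, 0).
Lerp each channel 58% toward 0:
  R: 255 + 0.58×(0−255) = 255 − 147.9 = 107.1 → 107
  G: 255 + 0.58×(0−255) = 255 − 147.9 = 107.1 → 107
  B: 0 + 0.58×(0−0) = 0 + 0 = 0 → 0
After the shade: rgb(107, 107, 0) = #6B6B00.
A 20% tone moves each channel 20% toward 128:
  R: 107 + 0.2×(128−107) = 107 + 4.2 = 111.2 → 111
  G: 107 + 0.2×(128−107) = 107 + 4.2 = 111.2 → 111
  B: 0 + 25.6 = 25.6 → 26
rgb(111, 111, 26) = #6F6F1A.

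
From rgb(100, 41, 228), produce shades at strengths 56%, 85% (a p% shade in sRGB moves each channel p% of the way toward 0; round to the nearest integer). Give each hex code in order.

#2C1264, #0F0622

56%: (100 − 56 = 44→44, 41 − 22.96 = 18.04→18, 228 − 127.68 = 100.32→100) → #2C1264
85%: (100 − 85 = 15→15, 41 − 34.85 = 6.15→6, 228 − 193.8 = 34.2→34) → #0F0622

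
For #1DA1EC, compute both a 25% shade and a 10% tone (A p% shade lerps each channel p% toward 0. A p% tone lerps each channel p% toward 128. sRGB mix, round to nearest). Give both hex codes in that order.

#1DA1EC is rgb(29, 161, 236).
25% shade:
  R: 29 − 7.25 = 21.75 → 22
  G: 161 + 0.25×(0−161) = 161 − 40.25 = 120.75 → 121
  B: 236 + 0.25×(0−236) = 236 − 59 = 177 → 177
  → #1679B1
10% tone:
  R: 29 + 0.1×(128−29) = 29 + 9.9 = 38.9 → 39
  G: 161 − 3.3 = 157.7 → 158
  B: 236 − 10.8 = 225.2 → 225
  → #279EE1

#1679B1, #279EE1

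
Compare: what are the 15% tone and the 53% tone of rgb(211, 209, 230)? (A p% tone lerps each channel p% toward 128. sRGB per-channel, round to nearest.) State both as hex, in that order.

#c7c5d7, #a7a6b0

15% tone:
  R: 211 + 0.15×(128−211) = 211 − 12.45 = 198.55 → 199
  G: 209 + 0.15×(128−209) = 209 − 12.15 = 196.85 → 197
  B: 230 − 15.3 = 214.7 → 215
  → #c7c5d7
53% tone:
  R: 211 + 0.53×(128−211) = 211 − 43.99 = 167.01 → 167
  G: 209 − 42.93 = 166.07 → 166
  B: 230 − 54.06 = 175.94 → 176
  → #a7a6b0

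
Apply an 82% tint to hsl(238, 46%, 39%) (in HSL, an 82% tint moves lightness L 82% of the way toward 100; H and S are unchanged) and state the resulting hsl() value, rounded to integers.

hsl(238, 46%, 89%)

L moves 82% from 39 toward 100: 39 + 50.02 = 89.02 → 89.
H and S are unchanged.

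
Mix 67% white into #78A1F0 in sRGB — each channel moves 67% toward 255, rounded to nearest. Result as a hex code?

#78A1F0 is rgb(120, 161, 240).
Lerp each channel 67% toward 255:
  R: 120 + 90.45 = 210.45 → 210
  G: 161 + 62.98 = 223.98 → 224
  B: 240 + 0.67×(255−240) = 240 + 10.05 = 250.05 → 250
rgb(210, 224, 250) = #D2E0FA.

#D2E0FA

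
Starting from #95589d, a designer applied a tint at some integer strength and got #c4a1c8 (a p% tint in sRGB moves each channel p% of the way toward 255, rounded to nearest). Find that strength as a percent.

44%

#95589d is rgb(149, 88, 157); #c4a1c8 is rgb(196, 161, 200).
On the G channel (widest range): 161 ≈ 88 + (p/100)(255 − 88), so p ≈ 100×(161 − 88)/(255 − 88) = 7300/167 = 43.71.
p = 44 reproduces all three channels after rounding.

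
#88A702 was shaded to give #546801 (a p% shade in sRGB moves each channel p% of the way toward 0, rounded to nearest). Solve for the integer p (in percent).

#88A702 is rgb(136, 167, 2); #546801 is rgb(84, 104, 1).
On the G channel (widest range): 104 ≈ 167 + (p/100)(0 − 167), so p ≈ 100×(104 − 167)/(0 − 167) = -6300/-167 = 37.72.
p = 38 reproduces all three channels after rounding.

38%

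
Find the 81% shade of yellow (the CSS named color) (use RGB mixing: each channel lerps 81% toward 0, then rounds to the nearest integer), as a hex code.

CSS yellow is rgb(255, 255, 0).
Lerp each channel 81% toward 0:
  R: 255 + 0.81×(0−255) = 255 − 206.55 = 48.45 → 48
  G: 255 + 0.81×(0−255) = 255 − 206.55 = 48.45 → 48
  B: 0 + 0 = 0 → 0
rgb(48, 48, 0) = #303000.

#303000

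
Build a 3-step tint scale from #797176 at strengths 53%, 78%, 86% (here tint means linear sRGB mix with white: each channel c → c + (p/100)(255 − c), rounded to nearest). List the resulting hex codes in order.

#C0BCBF, #E2E0E1, #ECEBEC

#797176 is rgb(121, 113, 118).
53%: (121 + 71.02 = 192.02→192, 113 + 75.26 = 188.26→188, 118 + 72.61 = 190.61→191) → #C0BCBF
78%: (121 + 104.52 = 225.52→226, 113 + 110.76 = 223.76→224, 118 + 106.86 = 224.86→225) → #E2E0E1
86%: (121 + 115.24 = 236.24→236, 113 + 122.12 = 235.12→235, 118 + 117.82 = 235.82→236) → #ECEBEC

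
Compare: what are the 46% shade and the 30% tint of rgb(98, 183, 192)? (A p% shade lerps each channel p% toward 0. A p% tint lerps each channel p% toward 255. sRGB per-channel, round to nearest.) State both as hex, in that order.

46% shade:
  R: 98 − 45.08 = 52.92 → 53
  G: 183 + 0.46×(0−183) = 183 − 84.18 = 98.82 → 99
  B: 192 − 88.32 = 103.68 → 104
  → #356368
30% tint:
  R: 98 + 0.3×(255−98) = 98 + 47.1 = 145.1 → 145
  G: 183 + 0.3×(255−183) = 183 + 21.6 = 204.6 → 205
  B: 192 + 0.3×(255−192) = 192 + 18.9 = 210.9 → 211
  → #91cdd3

#356368, #91cdd3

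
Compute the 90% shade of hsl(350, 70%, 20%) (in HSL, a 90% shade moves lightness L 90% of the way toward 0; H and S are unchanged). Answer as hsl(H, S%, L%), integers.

hsl(350, 70%, 2%)

L moves 90% from 20 toward 0: 20 − 18 = 2 → 2.
H and S are unchanged.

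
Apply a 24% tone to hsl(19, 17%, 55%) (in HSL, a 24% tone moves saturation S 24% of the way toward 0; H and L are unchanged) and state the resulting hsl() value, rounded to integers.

S moves 24% from 17 toward 0: 17 − 4.08 = 12.92 → 13.
H and L are unchanged.

hsl(19, 13%, 55%)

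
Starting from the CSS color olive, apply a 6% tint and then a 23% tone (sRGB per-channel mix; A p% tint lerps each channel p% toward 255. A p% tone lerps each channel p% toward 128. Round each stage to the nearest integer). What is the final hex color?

CSS olive is rgb(128, 128, 0).
A 6% tint moves each channel 6% toward 255:
  R: 128 + 7.62 = 135.62 → 136
  G: 128 + 7.62 = 135.62 → 136
  B: 0 + 0.06×(255−0) = 0 + 15.3 = 15.3 → 15
After the tint: rgb(136, 136, 15) = #88880F.
A 23% tone moves each channel 23% toward 128:
  R: 136 + 0.23×(128−136) = 136 − 1.84 = 134.16 → 134
  G: 136 − 1.84 = 134.16 → 134
  B: 15 + 25.99 = 40.99 → 41
rgb(134, 134, 41) = #868629.

#868629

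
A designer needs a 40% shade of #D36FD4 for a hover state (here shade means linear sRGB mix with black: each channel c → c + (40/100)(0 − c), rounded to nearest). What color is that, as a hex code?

#D36FD4 is rgb(211, 111, 212).
Lerp each channel 40% toward 0:
  R: 211 + 0.4×(0−211) = 211 − 84.4 = 126.6 → 127
  G: 111 − 44.4 = 66.6 → 67
  B: 212 + 0.4×(0−212) = 212 − 84.8 = 127.2 → 127
rgb(127, 67, 127) = #7F437F.

#7F437F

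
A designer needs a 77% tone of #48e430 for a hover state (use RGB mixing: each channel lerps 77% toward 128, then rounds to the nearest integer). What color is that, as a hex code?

#48e430 is rgb(72, 228, 48).
Per channel, c → c + 0.77(128 − c):
  R: 72 + 0.77×(128−72) = 72 + 43.12 = 115.12 → 115
  G: 228 − 77 = 151 → 151
  B: 48 + 0.77×(128−48) = 48 + 61.6 = 109.6 → 110
rgb(115, 151, 110) = #73976e.

#73976e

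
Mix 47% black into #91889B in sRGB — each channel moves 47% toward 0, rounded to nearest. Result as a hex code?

#91889B is rgb(145, 136, 155).
Lerp each channel 47% toward 0:
  R: 145 − 68.15 = 76.85 → 77
  G: 136 − 63.92 = 72.08 → 72
  B: 155 + 0.47×(0−155) = 155 − 72.85 = 82.15 → 82
rgb(77, 72, 82) = #4D4852.

#4D4852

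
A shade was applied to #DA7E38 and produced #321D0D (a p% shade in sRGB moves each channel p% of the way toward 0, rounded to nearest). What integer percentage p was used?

#DA7E38 is rgb(218, 126, 56); #321D0D is rgb(50, 29, 13).
On the R channel (widest range): 50 ≈ 218 + (p/100)(0 − 218), so p ≈ 100×(50 − 218)/(0 − 218) = -16800/-218 = 77.06.
p = 77 reproduces all three channels after rounding.

77%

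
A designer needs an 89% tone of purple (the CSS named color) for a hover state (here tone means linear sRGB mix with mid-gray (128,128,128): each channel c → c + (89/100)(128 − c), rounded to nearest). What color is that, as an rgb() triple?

rgb(128, 114, 128)

CSS purple is rgb(128, 0, 128).
Per channel, c → c + 0.89(128 − c):
  R: 128 + 0 = 128 → 128
  G: 0 + 0.89×(128−0) = 0 + 113.92 = 113.92 → 114
  B: 128 + 0 = 128 → 128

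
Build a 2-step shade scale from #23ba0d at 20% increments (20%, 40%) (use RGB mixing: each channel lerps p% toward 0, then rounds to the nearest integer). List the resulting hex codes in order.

#23ba0d is rgb(35, 186, 13).
20%: (35 − 7 = 28→28, 186 − 37.2 = 148.8→149, 13 − 2.6 = 10.4→10) → #1c950a
40%: (35 − 14 = 21→21, 186 − 74.4 = 111.6→112, 13 − 5.2 = 7.8→8) → #157008

#1c950a, #157008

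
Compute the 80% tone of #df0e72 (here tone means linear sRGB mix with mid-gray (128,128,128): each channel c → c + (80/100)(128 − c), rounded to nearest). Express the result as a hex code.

#df0e72 is rgb(223, 14, 114).
Lerp each channel 80% toward 128:
  R: 223 + 0.8×(128−223) = 223 − 76 = 147 → 147
  G: 14 + 0.8×(128−14) = 14 + 91.2 = 105.2 → 105
  B: 114 + 0.8×(128−114) = 114 + 11.2 = 125.2 → 125
rgb(147, 105, 125) = #93697d.

#93697d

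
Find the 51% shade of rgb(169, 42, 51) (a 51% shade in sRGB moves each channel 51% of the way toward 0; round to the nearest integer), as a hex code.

Per channel, c → c + 0.51(0 − c):
  R: 169 + 0.51×(0−169) = 169 − 86.19 = 82.81 → 83
  G: 42 + 0.51×(0−42) = 42 − 21.42 = 20.58 → 21
  B: 51 + 0.51×(0−51) = 51 − 26.01 = 24.99 → 25
rgb(83, 21, 25) = #531519.

#531519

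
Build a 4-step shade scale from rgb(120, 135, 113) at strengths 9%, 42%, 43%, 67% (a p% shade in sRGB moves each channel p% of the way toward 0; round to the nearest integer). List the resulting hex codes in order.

9%: (120 − 10.8 = 109.2→109, 135 − 12.15 = 122.85→123, 113 − 10.17 = 102.83→103) → #6D7B67
42%: (120 − 50.4 = 69.6→70, 135 − 56.7 = 78.3→78, 113 − 47.46 = 65.54→66) → #464E42
43%: (120 − 51.6 = 68.4→68, 135 − 58.05 = 76.95→77, 113 − 48.59 = 64.41→64) → #444D40
67%: (120 − 80.4 = 39.6→40, 135 − 90.45 = 44.55→45, 113 − 75.71 = 37.29→37) → #282D25

#6D7B67, #464E42, #444D40, #282D25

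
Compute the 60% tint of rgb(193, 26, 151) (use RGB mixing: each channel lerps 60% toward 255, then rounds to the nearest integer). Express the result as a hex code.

#e6a3d5

Lerp each channel 60% toward 255:
  R: 193 + 0.6×(255−193) = 193 + 37.2 = 230.2 → 230
  G: 26 + 0.6×(255−26) = 26 + 137.4 = 163.4 → 163
  B: 151 + 0.6×(255−151) = 151 + 62.4 = 213.4 → 213
rgb(230, 163, 213) = #e6a3d5.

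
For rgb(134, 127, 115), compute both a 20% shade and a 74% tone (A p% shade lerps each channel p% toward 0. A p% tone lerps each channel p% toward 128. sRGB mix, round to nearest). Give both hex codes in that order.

#6B665C, #82807D

20% shade:
  R: 134 + 0.2×(0−134) = 134 − 26.8 = 107.2 → 107
  G: 127 − 25.4 = 101.6 → 102
  B: 115 − 23 = 92 → 92
  → #6B665C
74% tone:
  R: 134 + 0.74×(128−134) = 134 − 4.44 = 129.56 → 130
  G: 127 + 0.74×(128−127) = 127 + 0.74 = 127.74 → 128
  B: 115 + 9.62 = 124.62 → 125
  → #82807D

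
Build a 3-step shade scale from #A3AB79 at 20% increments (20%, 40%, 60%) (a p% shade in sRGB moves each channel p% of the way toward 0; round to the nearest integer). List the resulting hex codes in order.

#828961, #626749, #414430

#A3AB79 is rgb(163, 171, 121).
20%: (163 − 32.6 = 130.4→130, 171 − 34.2 = 136.8→137, 121 − 24.2 = 96.8→97) → #828961
40%: (163 − 65.2 = 97.8→98, 171 − 68.4 = 102.6→103, 121 − 48.4 = 72.6→73) → #626749
60%: (163 − 97.8 = 65.2→65, 171 − 102.6 = 68.4→68, 121 − 72.6 = 48.4→48) → #414430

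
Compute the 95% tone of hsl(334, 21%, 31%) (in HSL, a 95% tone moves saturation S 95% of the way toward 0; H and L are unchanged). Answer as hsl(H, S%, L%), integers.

hsl(334, 1%, 31%)

S moves 95% from 21 toward 0: 21 − 19.95 = 1.05 → 1.
H and L are unchanged.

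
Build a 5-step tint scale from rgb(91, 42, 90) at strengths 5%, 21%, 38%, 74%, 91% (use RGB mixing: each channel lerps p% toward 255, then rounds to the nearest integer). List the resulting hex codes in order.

5%: (91 + 8.2 = 99.2→99, 42 + 10.65 = 52.65→53, 90 + 8.25 = 98.25→98) → #633562
21%: (91 + 34.44 = 125.44→125, 42 + 44.73 = 86.73→87, 90 + 34.65 = 124.65→125) → #7D577D
38%: (91 + 62.32 = 153.32→153, 42 + 80.94 = 122.94→123, 90 + 62.7 = 152.7→153) → #997B99
74%: (91 + 121.36 = 212.36→212, 42 + 157.62 = 199.62→200, 90 + 122.1 = 212.1→212) → #D4C8D4
91%: (91 + 149.24 = 240.24→240, 42 + 193.83 = 235.83→236, 90 + 150.15 = 240.15→240) → #F0ECF0

#633562, #7D577D, #997B99, #D4C8D4, #F0ECF0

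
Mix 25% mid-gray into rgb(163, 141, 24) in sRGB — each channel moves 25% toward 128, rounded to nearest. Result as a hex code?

#9a8a32

Per channel, c → c + 0.25(128 − c):
  R: 163 − 8.75 = 154.25 → 154
  G: 141 − 3.25 = 137.75 → 138
  B: 24 + 26 = 50 → 50
rgb(154, 138, 50) = #9a8a32.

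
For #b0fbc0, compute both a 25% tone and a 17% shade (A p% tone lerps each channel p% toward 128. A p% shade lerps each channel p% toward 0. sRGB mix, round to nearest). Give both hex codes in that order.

#a4dcb0, #92d09f

#b0fbc0 is rgb(176, 251, 192).
25% tone:
  R: 176 − 12 = 164 → 164
  G: 251 − 30.75 = 220.25 → 220
  B: 192 − 16 = 176 → 176
  → #a4dcb0
17% shade:
  R: 176 + 0.17×(0−176) = 176 − 29.92 = 146.08 → 146
  G: 251 + 0.17×(0−251) = 251 − 42.67 = 208.33 → 208
  B: 192 + 0.17×(0−192) = 192 − 32.64 = 159.36 → 159
  → #92d09f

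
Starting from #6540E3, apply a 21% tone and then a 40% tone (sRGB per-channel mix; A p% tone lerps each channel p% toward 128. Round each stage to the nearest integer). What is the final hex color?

#6540E3 is rgb(101, 64, 227).
Per channel, c → c + 0.21(128 − c):
  R: 101 + 5.67 = 106.67 → 107
  G: 64 + 0.21×(128−64) = 64 + 13.44 = 77.44 → 77
  B: 227 + 0.21×(128−227) = 227 − 20.79 = 206.21 → 206
After the tone: rgb(107, 77, 206) = #6B4DCE.
Lerp each channel 40% toward 128:
  R: 107 + 8.4 = 115.4 → 115
  G: 77 + 0.4×(128−77) = 77 + 20.4 = 97.4 → 97
  B: 206 − 31.2 = 174.8 → 175
rgb(115, 97, 175) = #7361AF.

#7361AF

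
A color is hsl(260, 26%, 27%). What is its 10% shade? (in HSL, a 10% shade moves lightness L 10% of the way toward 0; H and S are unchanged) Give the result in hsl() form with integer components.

hsl(260, 26%, 24%)

L moves 10% from 27 toward 0: 27 − 2.7 = 24.3 → 24.
H and S are unchanged.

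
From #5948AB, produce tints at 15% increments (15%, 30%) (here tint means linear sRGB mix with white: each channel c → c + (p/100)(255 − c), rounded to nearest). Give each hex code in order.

#5948AB is rgb(89, 72, 171).
15%: (89 + 24.9 = 113.9→114, 72 + 27.45 = 99.45→99, 171 + 12.6 = 183.6→184) → #7263B8
30%: (89 + 49.8 = 138.8→139, 72 + 54.9 = 126.9→127, 171 + 25.2 = 196.2→196) → #8B7FC4

#7263B8, #8B7FC4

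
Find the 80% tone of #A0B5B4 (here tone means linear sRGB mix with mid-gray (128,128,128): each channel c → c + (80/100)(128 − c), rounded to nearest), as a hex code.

#A0B5B4 is rgb(160, 181, 180).
Per channel, c → c + 0.8(128 − c):
  R: 160 + 0.8×(128−160) = 160 − 25.6 = 134.4 → 134
  G: 181 + 0.8×(128−181) = 181 − 42.4 = 138.6 → 139
  B: 180 + 0.8×(128−180) = 180 − 41.6 = 138.4 → 138
rgb(134, 139, 138) = #868B8A.

#868B8A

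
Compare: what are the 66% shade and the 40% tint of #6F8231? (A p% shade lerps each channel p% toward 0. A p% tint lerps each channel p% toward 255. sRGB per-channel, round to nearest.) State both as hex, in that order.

#262C11, #A9B483

#6F8231 is rgb(111, 130, 49).
66% shade:
  R: 111 + 0.66×(0−111) = 111 − 73.26 = 37.74 → 38
  G: 130 + 0.66×(0−130) = 130 − 85.8 = 44.2 → 44
  B: 49 + 0.66×(0−49) = 49 − 32.34 = 16.66 → 17
  → #262C11
40% tint:
  R: 111 + 0.4×(255−111) = 111 + 57.6 = 168.6 → 169
  G: 130 + 0.4×(255−130) = 130 + 50 = 180 → 180
  B: 49 + 82.4 = 131.4 → 131
  → #A9B483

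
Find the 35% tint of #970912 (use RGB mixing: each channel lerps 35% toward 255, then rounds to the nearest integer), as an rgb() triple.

rgb(187, 95, 101)

#970912 is rgb(151, 9, 18).
A 35% tint moves each channel 35% toward 255:
  R: 151 + 36.4 = 187.4 → 187
  G: 9 + 0.35×(255−9) = 9 + 86.1 = 95.1 → 95
  B: 18 + 0.35×(255−18) = 18 + 82.95 = 100.95 → 101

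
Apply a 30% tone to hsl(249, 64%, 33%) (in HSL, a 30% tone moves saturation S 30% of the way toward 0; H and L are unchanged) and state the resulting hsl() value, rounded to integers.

hsl(249, 45%, 33%)

S moves 30% from 64 toward 0: 64 − 19.2 = 44.8 → 45.
H and L are unchanged.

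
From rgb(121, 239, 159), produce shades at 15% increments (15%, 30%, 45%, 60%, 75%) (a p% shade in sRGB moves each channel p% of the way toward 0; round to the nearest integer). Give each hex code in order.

#67cb87, #55a76f, #438357, #306040, #1e3c28

15%: (121 − 18.15 = 102.85→103, 239 − 35.85 = 203.15→203, 159 − 23.85 = 135.15→135) → #67cb87
30%: (121 − 36.3 = 84.7→85, 239 − 71.7 = 167.3→167, 159 − 47.7 = 111.3→111) → #55a76f
45%: (121 − 54.45 = 66.55→67, 239 − 107.55 = 131.45→131, 159 − 71.55 = 87.45→87) → #438357
60%: (121 − 72.6 = 48.4→48, 239 − 143.4 = 95.6→96, 159 − 95.4 = 63.6→64) → #306040
75%: (121 − 90.75 = 30.25→30, 239 − 179.25 = 59.75→60, 159 − 119.25 = 39.75→40) → #1e3c28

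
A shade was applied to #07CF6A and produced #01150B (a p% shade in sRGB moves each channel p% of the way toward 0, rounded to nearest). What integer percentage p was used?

90%

#07CF6A is rgb(7, 207, 106); #01150B is rgb(1, 21, 11).
On the G channel (widest range): 21 ≈ 207 + (p/100)(0 − 207), so p ≈ 100×(21 − 207)/(0 − 207) = -18600/-207 = 89.86.
p = 90 reproduces all three channels after rounding.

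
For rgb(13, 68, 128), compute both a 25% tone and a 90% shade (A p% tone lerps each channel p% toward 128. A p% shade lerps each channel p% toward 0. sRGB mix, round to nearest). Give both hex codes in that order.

#2A5380, #01070D

25% tone:
  R: 13 + 0.25×(128−13) = 13 + 28.75 = 41.75 → 42
  G: 68 + 15 = 83 → 83
  B: 128 + 0 = 128 → 128
  → #2A5380
90% shade:
  R: 13 − 11.7 = 1.3 → 1
  G: 68 + 0.9×(0−68) = 68 − 61.2 = 6.8 → 7
  B: 128 + 0.9×(0−128) = 128 − 115.2 = 12.8 → 13
  → #01070D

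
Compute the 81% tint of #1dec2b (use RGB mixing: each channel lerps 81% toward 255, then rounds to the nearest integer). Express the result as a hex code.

#1dec2b is rgb(29, 236, 43).
Lerp each channel 81% toward 255:
  R: 29 + 0.81×(255−29) = 29 + 183.06 = 212.06 → 212
  G: 236 + 15.39 = 251.39 → 251
  B: 43 + 0.81×(255−43) = 43 + 171.72 = 214.72 → 215
rgb(212, 251, 215) = #d4fbd7.

#d4fbd7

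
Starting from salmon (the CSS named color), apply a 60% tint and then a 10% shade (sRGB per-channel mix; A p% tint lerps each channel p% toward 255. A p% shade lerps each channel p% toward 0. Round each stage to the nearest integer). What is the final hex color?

#e4b8b3

CSS salmon is rgb(250, 128, 114).
Lerp each channel 60% toward 255:
  R: 250 + 0.6×(255−250) = 250 + 3 = 253 → 253
  G: 128 + 76.2 = 204.2 → 204
  B: 114 + 0.6×(255−114) = 114 + 84.6 = 198.6 → 199
After the tint: rgb(253, 204, 199) = #fdccc7.
Per channel, c → c + 0.1(0 − c):
  R: 253 + 0.1×(0−253) = 253 − 25.3 = 227.7 → 228
  G: 204 − 20.4 = 183.6 → 184
  B: 199 + 0.1×(0−199) = 199 − 19.9 = 179.1 → 179
rgb(228, 184, 179) = #e4b8b3.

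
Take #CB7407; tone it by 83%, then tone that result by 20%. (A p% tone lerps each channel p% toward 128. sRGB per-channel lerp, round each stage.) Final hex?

#8A7E6F

#CB7407 is rgb(203, 116, 7).
Lerp each channel 83% toward 128:
  R: 203 + 0.83×(128−203) = 203 − 62.25 = 140.75 → 141
  G: 116 + 0.83×(128−116) = 116 + 9.96 = 125.96 → 126
  B: 7 + 100.43 = 107.43 → 107
After the tone: rgb(141, 126, 107) = #8D7E6B.
Lerp each channel 20% toward 128:
  R: 141 − 2.6 = 138.4 → 138
  G: 126 + 0.2×(128−126) = 126 + 0.4 = 126.4 → 126
  B: 107 + 0.2×(128−107) = 107 + 4.2 = 111.2 → 111
rgb(138, 126, 111) = #8A7E6F.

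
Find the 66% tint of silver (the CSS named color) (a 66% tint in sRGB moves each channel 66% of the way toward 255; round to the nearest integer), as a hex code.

#EAEAEA

CSS silver is rgb(192, 192, 192).
Per channel, c → c + 0.66(255 − c):
  R: 192 + 41.58 = 233.58 → 234
  G: 192 + 0.66×(255−192) = 192 + 41.58 = 233.58 → 234
  B: 192 + 41.58 = 233.58 → 234
rgb(234, 234, 234) = #EAEAEA.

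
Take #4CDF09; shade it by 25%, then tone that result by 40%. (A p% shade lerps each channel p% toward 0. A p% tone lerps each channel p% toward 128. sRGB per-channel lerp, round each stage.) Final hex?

#559737

#4CDF09 is rgb(76, 223, 9).
Per channel, c → c + 0.25(0 − c):
  R: 76 − 19 = 57 → 57
  G: 223 − 55.75 = 167.25 → 167
  B: 9 + 0.25×(0−9) = 9 − 2.25 = 6.75 → 7
After the shade: rgb(57, 167, 7) = #39A707.
A 40% tone moves each channel 40% toward 128:
  R: 57 + 28.4 = 85.4 → 85
  G: 167 + 0.4×(128−167) = 167 − 15.6 = 151.4 → 151
  B: 7 + 48.4 = 55.4 → 55
rgb(85, 151, 55) = #559737.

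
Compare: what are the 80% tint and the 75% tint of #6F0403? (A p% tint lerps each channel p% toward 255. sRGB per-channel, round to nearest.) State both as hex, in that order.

#E2CDCD, #DBC0C0

#6F0403 is rgb(111, 4, 3).
80% tint:
  R: 111 + 0.8×(255−111) = 111 + 115.2 = 226.2 → 226
  G: 4 + 0.8×(255−4) = 4 + 200.8 = 204.8 → 205
  B: 3 + 201.6 = 204.6 → 205
  → #E2CDCD
75% tint:
  R: 111 + 0.75×(255−111) = 111 + 108 = 219 → 219
  G: 4 + 0.75×(255−4) = 4 + 188.25 = 192.25 → 192
  B: 3 + 189 = 192 → 192
  → #DBC0C0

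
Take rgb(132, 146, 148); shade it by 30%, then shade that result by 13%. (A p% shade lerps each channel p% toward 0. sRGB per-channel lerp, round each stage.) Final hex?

#50595a

A 30% shade moves each channel 30% toward 0:
  R: 132 + 0.3×(0−132) = 132 − 39.6 = 92.4 → 92
  G: 146 + 0.3×(0−146) = 146 − 43.8 = 102.2 → 102
  B: 148 − 44.4 = 103.6 → 104
After the shade: rgb(92, 102, 104) = #5c6668.
Lerp each channel 13% toward 0:
  R: 92 − 11.96 = 80.04 → 80
  G: 102 + 0.13×(0−102) = 102 − 13.26 = 88.74 → 89
  B: 104 + 0.13×(0−104) = 104 − 13.52 = 90.48 → 90
rgb(80, 89, 90) = #50595a.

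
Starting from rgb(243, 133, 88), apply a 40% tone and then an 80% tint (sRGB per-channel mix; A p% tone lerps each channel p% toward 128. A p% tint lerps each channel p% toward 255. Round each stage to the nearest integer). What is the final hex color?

#F3E6E1

Lerp each channel 40% toward 128:
  R: 243 + 0.4×(128−243) = 243 − 46 = 197 → 197
  G: 133 + 0.4×(128−133) = 133 − 2 = 131 → 131
  B: 88 + 0.4×(128−88) = 88 + 16 = 104 → 104
After the tone: rgb(197, 131, 104) = #C58368.
Lerp each channel 80% toward 255:
  R: 197 + 0.8×(255−197) = 197 + 46.4 = 243.4 → 243
  G: 131 + 99.2 = 230.2 → 230
  B: 104 + 0.8×(255−104) = 104 + 120.8 = 224.8 → 225
rgb(243, 230, 225) = #F3E6E1.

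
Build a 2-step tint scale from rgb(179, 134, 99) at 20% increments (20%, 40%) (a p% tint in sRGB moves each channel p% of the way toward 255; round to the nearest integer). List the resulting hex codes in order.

20%: (179 + 15.2 = 194.2→194, 134 + 24.2 = 158.2→158, 99 + 31.2 = 130.2→130) → #C29E82
40%: (179 + 30.4 = 209.4→209, 134 + 48.4 = 182.4→182, 99 + 62.4 = 161.4→161) → #D1B6A1

#C29E82, #D1B6A1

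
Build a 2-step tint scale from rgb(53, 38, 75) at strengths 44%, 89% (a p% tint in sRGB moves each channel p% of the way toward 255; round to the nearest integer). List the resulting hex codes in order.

44%: (53 + 88.88 = 141.88→142, 38 + 95.48 = 133.48→133, 75 + 79.2 = 154.2→154) → #8e859a
89%: (53 + 179.78 = 232.78→233, 38 + 193.13 = 231.13→231, 75 + 160.2 = 235.2→235) → #e9e7eb

#8e859a, #e9e7eb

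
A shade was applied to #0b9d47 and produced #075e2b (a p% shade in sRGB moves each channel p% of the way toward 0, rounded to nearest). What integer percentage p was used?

#0b9d47 is rgb(11, 157, 71); #075e2b is rgb(7, 94, 43).
On the G channel (widest range): 94 ≈ 157 + (p/100)(0 − 157), so p ≈ 100×(94 − 157)/(0 − 157) = -6300/-157 = 40.13.
p = 40 reproduces all three channels after rounding.

40%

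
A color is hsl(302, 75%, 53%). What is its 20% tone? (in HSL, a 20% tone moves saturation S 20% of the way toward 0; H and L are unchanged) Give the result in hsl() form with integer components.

S moves 20% from 75 toward 0: 75 − 15 = 60 → 60.
H and L are unchanged.

hsl(302, 60%, 53%)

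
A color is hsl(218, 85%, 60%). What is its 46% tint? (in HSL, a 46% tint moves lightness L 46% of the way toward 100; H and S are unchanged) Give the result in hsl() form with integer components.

L moves 46% from 60 toward 100: 60 + 18.4 = 78.4 → 78.
H and S are unchanged.

hsl(218, 85%, 78%)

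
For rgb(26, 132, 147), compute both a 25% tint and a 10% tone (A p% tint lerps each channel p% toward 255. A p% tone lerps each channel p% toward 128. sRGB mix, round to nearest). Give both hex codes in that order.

#53A3AE, #248491

25% tint:
  R: 26 + 57.25 = 83.25 → 83
  G: 132 + 0.25×(255−132) = 132 + 30.75 = 162.75 → 163
  B: 147 + 27 = 174 → 174
  → #53A3AE
10% tone:
  R: 26 + 0.1×(128−26) = 26 + 10.2 = 36.2 → 36
  G: 132 − 0.4 = 131.6 → 132
  B: 147 − 1.9 = 145.1 → 145
  → #248491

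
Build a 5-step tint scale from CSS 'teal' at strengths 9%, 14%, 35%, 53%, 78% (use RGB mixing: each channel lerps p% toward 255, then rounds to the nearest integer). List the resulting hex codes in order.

CSS teal is rgb(0, 128, 128).
9%: (0 + 22.95 = 22.95→23, 128 + 11.43 = 139.43→139, 128 + 11.43 = 139.43→139) → #178b8b
14%: (0 + 35.7 = 35.7→36, 128 + 17.78 = 145.78→146, 128 + 17.78 = 145.78→146) → #249292
35%: (0 + 89.25 = 89.25→89, 128 + 44.45 = 172.45→172, 128 + 44.45 = 172.45→172) → #59acac
53%: (0 + 135.15 = 135.15→135, 128 + 67.31 = 195.31→195, 128 + 67.31 = 195.31→195) → #87c3c3
78%: (0 + 198.9 = 198.9→199, 128 + 99.06 = 227.06→227, 128 + 99.06 = 227.06→227) → #c7e3e3

#178b8b, #249292, #59acac, #87c3c3, #c7e3e3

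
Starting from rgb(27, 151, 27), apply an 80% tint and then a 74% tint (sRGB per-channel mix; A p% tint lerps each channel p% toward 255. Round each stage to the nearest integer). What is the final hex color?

Per channel, c → c + 0.8(255 − c):
  R: 27 + 0.8×(255−27) = 27 + 182.4 = 209.4 → 209
  G: 151 + 83.2 = 234.2 → 234
  B: 27 + 0.8×(255−27) = 27 + 182.4 = 209.4 → 209
After the tint: rgb(209, 234, 209) = #d1ead1.
Per channel, c → c + 0.74(255 − c):
  R: 209 + 34.04 = 243.04 → 243
  G: 234 + 15.54 = 249.54 → 250
  B: 209 + 34.04 = 243.04 → 243
rgb(243, 250, 243) = #f3faf3.

#f3faf3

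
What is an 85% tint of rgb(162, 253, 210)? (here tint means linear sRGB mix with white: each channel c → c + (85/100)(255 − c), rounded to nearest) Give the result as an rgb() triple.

Per channel, c → c + 0.85(255 − c):
  R: 162 + 0.85×(255−162) = 162 + 79.05 = 241.05 → 241
  G: 253 + 1.7 = 254.7 → 255
  B: 210 + 38.25 = 248.25 → 248

rgb(241, 255, 248)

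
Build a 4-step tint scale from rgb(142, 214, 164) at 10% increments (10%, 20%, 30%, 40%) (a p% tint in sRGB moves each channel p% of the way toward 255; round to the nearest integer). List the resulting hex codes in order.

#99daad, #a5deb6, #b0e2bf, #bbe6c8

10%: (142 + 11.3 = 153.3→153, 214 + 4.1 = 218.1→218, 164 + 9.1 = 173.1→173) → #99daad
20%: (142 + 22.6 = 164.6→165, 214 + 8.2 = 222.2→222, 164 + 18.2 = 182.2→182) → #a5deb6
30%: (142 + 33.9 = 175.9→176, 214 + 12.3 = 226.3→226, 164 + 27.3 = 191.3→191) → #b0e2bf
40%: (142 + 45.2 = 187.2→187, 214 + 16.4 = 230.4→230, 164 + 36.4 = 200.4→200) → #bbe6c8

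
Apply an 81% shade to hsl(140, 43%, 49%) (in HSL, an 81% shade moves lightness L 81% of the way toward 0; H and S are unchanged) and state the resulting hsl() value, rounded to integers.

L moves 81% from 49 toward 0: 49 − 39.69 = 9.31 → 9.
H and S are unchanged.

hsl(140, 43%, 9%)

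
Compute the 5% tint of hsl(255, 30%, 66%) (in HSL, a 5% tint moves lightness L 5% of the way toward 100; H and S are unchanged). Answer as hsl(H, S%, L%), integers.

hsl(255, 30%, 68%)

L moves 5% from 66 toward 100: 66 + 1.7 = 67.7 → 68.
H and S are unchanged.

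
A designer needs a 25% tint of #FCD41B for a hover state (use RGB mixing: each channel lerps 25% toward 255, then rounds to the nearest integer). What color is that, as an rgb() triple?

#FCD41B is rgb(252, 212, 27).
Per channel, c → c + 0.25(255 − c):
  R: 252 + 0.75 = 252.75 → 253
  G: 212 + 0.25×(255−212) = 212 + 10.75 = 222.75 → 223
  B: 27 + 0.25×(255−27) = 27 + 57 = 84 → 84

rgb(253, 223, 84)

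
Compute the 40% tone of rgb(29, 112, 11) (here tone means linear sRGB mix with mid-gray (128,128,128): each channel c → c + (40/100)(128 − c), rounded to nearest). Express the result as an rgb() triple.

A 40% tone moves each channel 40% toward 128:
  R: 29 + 39.6 = 68.6 → 69
  G: 112 + 0.4×(128−112) = 112 + 6.4 = 118.4 → 118
  B: 11 + 0.4×(128−11) = 11 + 46.8 = 57.8 → 58

rgb(69, 118, 58)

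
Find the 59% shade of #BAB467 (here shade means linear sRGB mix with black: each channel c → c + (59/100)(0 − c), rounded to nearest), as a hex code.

#BAB467 is rgb(186, 180, 103).
Per channel, c → c + 0.59(0 − c):
  R: 186 − 109.74 = 76.26 → 76
  G: 180 − 106.2 = 73.8 → 74
  B: 103 + 0.59×(0−103) = 103 − 60.77 = 42.23 → 42
rgb(76, 74, 42) = #4C4A2A.

#4C4A2A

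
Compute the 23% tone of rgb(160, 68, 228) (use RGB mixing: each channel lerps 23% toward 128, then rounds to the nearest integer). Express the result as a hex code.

Per channel, c → c + 0.23(128 − c):
  R: 160 + 0.23×(128−160) = 160 − 7.36 = 152.64 → 153
  G: 68 + 13.8 = 81.8 → 82
  B: 228 − 23 = 205 → 205
rgb(153, 82, 205) = #9952cd.

#9952cd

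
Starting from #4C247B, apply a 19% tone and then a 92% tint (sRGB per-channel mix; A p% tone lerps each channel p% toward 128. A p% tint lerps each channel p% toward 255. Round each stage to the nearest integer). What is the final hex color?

#F1EFF5

#4C247B is rgb(76, 36, 123).
Lerp each channel 19% toward 128:
  R: 76 + 0.19×(128−76) = 76 + 9.88 = 85.88 → 86
  G: 36 + 0.19×(128−36) = 36 + 17.48 = 53.48 → 53
  B: 123 + 0.95 = 123.95 → 124
After the tone: rgb(86, 53, 124) = #56357C.
Lerp each channel 92% toward 255:
  R: 86 + 0.92×(255−86) = 86 + 155.48 = 241.48 → 241
  G: 53 + 0.92×(255−53) = 53 + 185.84 = 238.84 → 239
  B: 124 + 0.92×(255−124) = 124 + 120.52 = 244.52 → 245
rgb(241, 239, 245) = #F1EFF5.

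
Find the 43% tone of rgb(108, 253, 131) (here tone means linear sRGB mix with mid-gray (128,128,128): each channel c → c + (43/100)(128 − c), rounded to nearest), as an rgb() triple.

rgb(117, 199, 130)

A 43% tone moves each channel 43% toward 128:
  R: 108 + 0.43×(128−108) = 108 + 8.6 = 116.6 → 117
  G: 253 + 0.43×(128−253) = 253 − 53.75 = 199.25 → 199
  B: 131 + 0.43×(128−131) = 131 − 1.29 = 129.71 → 130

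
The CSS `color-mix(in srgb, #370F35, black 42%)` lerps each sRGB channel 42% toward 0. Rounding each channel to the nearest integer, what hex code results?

#370F35 is rgb(55, 15, 53).
Per channel, c → c + 0.42(0 − c):
  R: 55 + 0.42×(0−55) = 55 − 23.1 = 31.9 → 32
  G: 15 + 0.42×(0−15) = 15 − 6.3 = 8.7 → 9
  B: 53 + 0.42×(0−53) = 53 − 22.26 = 30.74 → 31
rgb(32, 9, 31) = #20091F.

#20091F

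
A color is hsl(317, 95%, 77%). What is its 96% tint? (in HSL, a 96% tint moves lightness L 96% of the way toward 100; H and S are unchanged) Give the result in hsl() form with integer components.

L moves 96% from 77 toward 100: 77 + 22.08 = 99.08 → 99.
H and S are unchanged.

hsl(317, 95%, 99%)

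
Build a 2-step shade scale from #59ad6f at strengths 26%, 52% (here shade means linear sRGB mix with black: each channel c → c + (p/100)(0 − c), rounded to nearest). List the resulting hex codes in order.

#59ad6f is rgb(89, 173, 111).
26%: (89 − 23.14 = 65.86→66, 173 − 44.98 = 128.02→128, 111 − 28.86 = 82.14→82) → #428052
52%: (89 − 46.28 = 42.72→43, 173 − 89.96 = 83.04→83, 111 − 57.72 = 53.28→53) → #2b5335

#428052, #2b5335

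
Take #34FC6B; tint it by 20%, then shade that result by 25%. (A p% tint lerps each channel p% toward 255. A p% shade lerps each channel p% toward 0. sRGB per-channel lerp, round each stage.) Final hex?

#34FC6B is rgb(52, 252, 107).
A 20% tint moves each channel 20% toward 255:
  R: 52 + 0.2×(255−52) = 52 + 40.6 = 92.6 → 93
  G: 252 + 0.2×(255−252) = 252 + 0.6 = 252.6 → 253
  B: 107 + 0.2×(255−107) = 107 + 29.6 = 136.6 → 137
After the tint: rgb(93, 253, 137) = #5DFD89.
Lerp each channel 25% toward 0:
  R: 93 + 0.25×(0−93) = 93 − 23.25 = 69.75 → 70
  G: 253 − 63.25 = 189.75 → 190
  B: 137 + 0.25×(0−137) = 137 − 34.25 = 102.75 → 103
rgb(70, 190, 103) = #46BE67.

#46BE67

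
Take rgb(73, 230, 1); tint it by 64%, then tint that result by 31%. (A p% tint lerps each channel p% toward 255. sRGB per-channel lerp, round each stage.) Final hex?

A 64% tint moves each channel 64% toward 255:
  R: 73 + 0.64×(255−73) = 73 + 116.48 = 189.48 → 189
  G: 230 + 0.64×(255−230) = 230 + 16 = 246 → 246
  B: 1 + 162.56 = 163.56 → 164
After the tint: rgb(189, 246, 164) = #bdf6a4.
A 31% tint moves each channel 31% toward 255:
  R: 189 + 0.31×(255−189) = 189 + 20.46 = 209.46 → 209
  G: 246 + 0.31×(255−246) = 246 + 2.79 = 248.79 → 249
  B: 164 + 0.31×(255−164) = 164 + 28.21 = 192.21 → 192
rgb(209, 249, 192) = #d1f9c0.

#d1f9c0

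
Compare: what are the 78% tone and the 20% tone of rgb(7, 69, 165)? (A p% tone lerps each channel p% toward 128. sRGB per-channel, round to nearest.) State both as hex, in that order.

#657388, #1F519E

78% tone:
  R: 7 + 0.78×(128−7) = 7 + 94.38 = 101.38 → 101
  G: 69 + 0.78×(128−69) = 69 + 46.02 = 115.02 → 115
  B: 165 + 0.78×(128−165) = 165 − 28.86 = 136.14 → 136
  → #657388
20% tone:
  R: 7 + 0.2×(128−7) = 7 + 24.2 = 31.2 → 31
  G: 69 + 11.8 = 80.8 → 81
  B: 165 − 7.4 = 157.6 → 158
  → #1F519E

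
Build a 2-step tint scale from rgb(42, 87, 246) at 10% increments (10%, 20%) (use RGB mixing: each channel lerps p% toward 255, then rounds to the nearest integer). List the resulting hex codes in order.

#3F68F7, #5579F8

10%: (42 + 21.3 = 63.3→63, 87 + 16.8 = 103.8→104, 246 + 0.9 = 246.9→247) → #3F68F7
20%: (42 + 42.6 = 84.6→85, 87 + 33.6 = 120.6→121, 246 + 1.8 = 247.8→248) → #5579F8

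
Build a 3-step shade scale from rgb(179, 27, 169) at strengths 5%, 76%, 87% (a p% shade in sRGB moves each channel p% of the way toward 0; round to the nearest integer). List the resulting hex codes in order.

5%: (179 − 8.95 = 170.05→170, 27 − 1.35 = 25.65→26, 169 − 8.45 = 160.55→161) → #AA1AA1
76%: (179 − 136.04 = 42.96→43, 27 − 20.52 = 6.48→6, 169 − 128.44 = 40.56→41) → #2B0629
87%: (179 − 155.73 = 23.27→23, 27 − 23.49 = 3.51→4, 169 − 147.03 = 21.97→22) → #170416

#AA1AA1, #2B0629, #170416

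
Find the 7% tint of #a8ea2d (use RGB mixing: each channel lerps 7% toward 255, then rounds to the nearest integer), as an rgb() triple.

rgb(174, 235, 60)

#a8ea2d is rgb(168, 234, 45).
A 7% tint moves each channel 7% toward 255:
  R: 168 + 6.09 = 174.09 → 174
  G: 234 + 0.07×(255−234) = 234 + 1.47 = 235.47 → 235
  B: 45 + 14.7 = 59.7 → 60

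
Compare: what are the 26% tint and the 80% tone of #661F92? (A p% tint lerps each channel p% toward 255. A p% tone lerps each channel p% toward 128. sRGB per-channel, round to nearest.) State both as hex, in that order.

#661F92 is rgb(102, 31, 146).
26% tint:
  R: 102 + 0.26×(255−102) = 102 + 39.78 = 141.78 → 142
  G: 31 + 58.24 = 89.24 → 89
  B: 146 + 28.34 = 174.34 → 174
  → #8E59AE
80% tone:
  R: 102 + 0.8×(128−102) = 102 + 20.8 = 122.8 → 123
  G: 31 + 0.8×(128−31) = 31 + 77.6 = 108.6 → 109
  B: 146 − 14.4 = 131.6 → 132
  → #7B6D84

#8E59AE, #7B6D84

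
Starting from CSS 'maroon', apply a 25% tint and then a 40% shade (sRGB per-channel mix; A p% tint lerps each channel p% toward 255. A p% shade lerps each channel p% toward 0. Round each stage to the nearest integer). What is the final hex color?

CSS maroon is rgb(128, 0, 0).
Per channel, c → c + 0.25(255 − c):
  R: 128 + 31.75 = 159.75 → 160
  G: 0 + 0.25×(255−0) = 0 + 63.75 = 63.75 → 64
  B: 0 + 63.75 = 63.75 → 64
After the tint: rgb(160, 64, 64) = #A04040.
Per channel, c → c + 0.4(0 − c):
  R: 160 + 0.4×(0−160) = 160 − 64 = 96 → 96
  G: 64 − 25.6 = 38.4 → 38
  B: 64 − 25.6 = 38.4 → 38
rgb(96, 38, 38) = #602626.

#602626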